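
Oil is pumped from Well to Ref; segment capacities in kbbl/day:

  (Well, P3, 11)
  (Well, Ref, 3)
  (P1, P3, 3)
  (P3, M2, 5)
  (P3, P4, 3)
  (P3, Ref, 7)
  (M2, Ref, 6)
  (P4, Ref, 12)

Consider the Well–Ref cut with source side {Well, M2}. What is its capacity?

20

Edges leaving {Well, M2}: Well→P3 (11), Well→Ref (3), M2→Ref (6).
Cut capacity = 11 + 3 + 6 = 20.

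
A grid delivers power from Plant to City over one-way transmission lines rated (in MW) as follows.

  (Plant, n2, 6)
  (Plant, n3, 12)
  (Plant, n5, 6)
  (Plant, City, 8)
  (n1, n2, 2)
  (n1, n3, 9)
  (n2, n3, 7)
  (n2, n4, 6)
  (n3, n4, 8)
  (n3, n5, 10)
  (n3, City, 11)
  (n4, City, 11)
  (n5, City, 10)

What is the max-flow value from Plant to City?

Augment Plant→City: bottleneck 8, flow now 8.
Augment Plant→n3→City: bottleneck 11, flow now 19.
Augment Plant→n5→City: bottleneck 6, flow now 25.
Augment Plant→n2→n4→City: bottleneck 6, flow now 31.
Augment Plant→n3→n4→City: bottleneck 1, flow now 32.
No augmenting path remains; maximum flow = 32.
In the residual graph, reachable from Plant: {Plant}.
Min-cut edges: Plant→n2 (6), Plant→n3 (12), Plant→n5 (6), Plant→City (8); capacity 6 + 12 + 6 + 8 = 32.
This cut is saturated, so no flow can exceed 32.

32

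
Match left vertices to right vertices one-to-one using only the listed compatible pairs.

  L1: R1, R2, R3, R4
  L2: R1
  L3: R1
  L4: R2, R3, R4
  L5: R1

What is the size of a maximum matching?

3

Unit-capacity flow: source→left, listed edges, right→sink; max matching = max flow.
Augmenting path L1→R1 (+1); matched 1.
Augmenting path L4→R2 (+1); matched 2.
Augmenting path L2→R1→L1→R3 (+1); matched 3.
No augmenting path remains; maximum matching = 3.
König certificate: {L1, L4, R1} is a vertex cover of size 3 (every listed pair touches it), so no matching can be larger.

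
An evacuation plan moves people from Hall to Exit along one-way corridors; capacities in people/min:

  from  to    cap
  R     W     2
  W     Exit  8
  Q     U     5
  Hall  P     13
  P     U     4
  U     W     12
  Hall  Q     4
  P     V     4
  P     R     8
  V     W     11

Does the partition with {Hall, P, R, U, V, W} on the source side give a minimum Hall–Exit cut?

Given cut capacity: 4 + 8 = 12.
Augment Hall→P→R→W→Exit: bottleneck 2, flow now 2.
Augment Hall→P→U→W→Exit: bottleneck 4, flow now 6.
Augment Hall→P→V→W→Exit: bottleneck 2, flow now 8.
No augmenting path remains; maximum flow = 8.
In the residual graph, reachable from Hall: {Hall, P, Q, R, U, V, W}.
Min-cut edges: W→Exit (8); capacity 8 = 8.
Cut capacity 12 exceeds the max flow 8, so it is not minimum.

No — its capacity is 12, but the minimum cut has capacity 8.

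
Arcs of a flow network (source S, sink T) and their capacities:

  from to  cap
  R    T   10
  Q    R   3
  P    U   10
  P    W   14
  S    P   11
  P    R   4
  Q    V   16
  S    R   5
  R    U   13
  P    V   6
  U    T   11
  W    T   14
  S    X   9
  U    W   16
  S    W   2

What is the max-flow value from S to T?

Augment S→R→T: bottleneck 5, flow now 5.
Augment S→W→T: bottleneck 2, flow now 7.
Augment S→P→R→T: bottleneck 4, flow now 11.
Augment S→P→U→T: bottleneck 7, flow now 18.
No augmenting path remains; maximum flow = 18.
In the residual graph, reachable from S: {S, X}.
Min-cut edges: S→P (11), S→R (5), S→W (2); capacity 11 + 5 + 2 = 18.
This cut is saturated, so no flow can exceed 18.

18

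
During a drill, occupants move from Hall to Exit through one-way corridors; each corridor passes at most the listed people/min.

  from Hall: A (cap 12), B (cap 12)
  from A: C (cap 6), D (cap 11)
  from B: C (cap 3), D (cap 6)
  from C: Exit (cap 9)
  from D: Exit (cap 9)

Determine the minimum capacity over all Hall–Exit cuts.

18

Augment Hall→A→C→Exit: bottleneck 6, flow now 6.
Augment Hall→A→D→Exit: bottleneck 6, flow now 12.
Augment Hall→B→C→Exit: bottleneck 3, flow now 15.
Augment Hall→B→D→Exit: bottleneck 3, flow now 18.
No augmenting path remains; maximum flow = 18.
By max-flow min-cut, the minimum cut capacity equals the max flow.
In the residual graph, reachable from Hall: {Hall, A, B, D}.
Min-cut edges: A→C (6), B→C (3), D→Exit (9); capacity 6 + 3 + 9 = 18.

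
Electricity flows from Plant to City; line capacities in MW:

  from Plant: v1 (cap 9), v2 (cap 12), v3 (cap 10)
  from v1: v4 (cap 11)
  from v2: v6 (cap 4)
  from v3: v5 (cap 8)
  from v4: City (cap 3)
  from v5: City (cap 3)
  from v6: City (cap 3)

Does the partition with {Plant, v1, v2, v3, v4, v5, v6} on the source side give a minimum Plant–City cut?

Yes — it is a minimum cut (capacity 9).

Given cut capacity: 3 + 3 + 3 = 9.
Augment Plant→v1→v4→City: bottleneck 3, flow now 3.
Augment Plant→v2→v6→City: bottleneck 3, flow now 6.
Augment Plant→v3→v5→City: bottleneck 3, flow now 9.
No augmenting path remains; maximum flow = 9.
Cut capacity 9 equals the max flow, so it is a minimum cut.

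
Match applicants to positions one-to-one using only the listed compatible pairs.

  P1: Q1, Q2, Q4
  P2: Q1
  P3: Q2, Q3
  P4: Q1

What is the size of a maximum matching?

3

Unit-capacity flow: source→left, listed edges, right→sink; max matching = max flow.
Augmenting path P1→Q1 (+1); matched 1.
Augmenting path P3→Q2 (+1); matched 2.
Augmenting path P2→Q1→P1→Q4 (+1); matched 3.
No augmenting path remains; maximum matching = 3.
König certificate: {P1, P3, Q1} is a vertex cover of size 3 (every listed pair touches it), so no matching can be larger.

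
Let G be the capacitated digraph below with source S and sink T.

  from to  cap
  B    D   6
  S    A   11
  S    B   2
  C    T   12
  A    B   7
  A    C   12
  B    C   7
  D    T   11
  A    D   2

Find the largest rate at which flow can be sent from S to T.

Augment S→A→C→T: bottleneck 11, flow now 11.
Augment S→B→C→T: bottleneck 1, flow now 12.
Augment S→B→D→T: bottleneck 1, flow now 13.
No augmenting path remains; maximum flow = 13.
In the residual graph, reachable from S: {S}.
Min-cut edges: S→A (11), S→B (2); capacity 11 + 2 = 13.
This cut is saturated, so no flow can exceed 13.

13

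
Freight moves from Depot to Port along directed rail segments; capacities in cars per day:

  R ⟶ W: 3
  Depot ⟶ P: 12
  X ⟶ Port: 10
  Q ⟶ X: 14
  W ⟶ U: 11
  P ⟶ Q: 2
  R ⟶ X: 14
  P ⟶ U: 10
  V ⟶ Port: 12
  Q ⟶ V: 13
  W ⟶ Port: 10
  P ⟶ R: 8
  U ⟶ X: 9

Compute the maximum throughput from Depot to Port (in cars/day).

12

Augment Depot→P→Q→V→Port: bottleneck 2, flow now 2.
Augment Depot→P→R→W→Port: bottleneck 3, flow now 5.
Augment Depot→P→R→X→Port: bottleneck 5, flow now 10.
Augment Depot→P→U→X→Port: bottleneck 2, flow now 12.
No augmenting path remains; maximum flow = 12.
In the residual graph, reachable from Depot: {Depot}.
Min-cut edges: Depot→P (12); capacity 12 = 12.
This cut is saturated, so no flow can exceed 12.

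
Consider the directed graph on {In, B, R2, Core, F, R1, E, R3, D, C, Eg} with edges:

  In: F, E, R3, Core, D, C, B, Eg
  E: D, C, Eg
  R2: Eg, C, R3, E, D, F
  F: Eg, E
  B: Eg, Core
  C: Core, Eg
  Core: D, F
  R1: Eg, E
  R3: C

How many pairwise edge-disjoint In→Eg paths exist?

5

Assign every edge capacity 1; by Menger, the answer equals the max flow.
Path In→Eg (+1); total 1.
Path In→B→Eg (+1); total 2.
Path In→F→Eg (+1); total 3.
Path In→E→Eg (+1); total 4.
Path In→C→Eg (+1); total 5.
No residual In→Eg path; max flow = 5.
Certifying cut of size 5: {C→Eg, E→Eg, F→Eg, In→B, In→Eg}.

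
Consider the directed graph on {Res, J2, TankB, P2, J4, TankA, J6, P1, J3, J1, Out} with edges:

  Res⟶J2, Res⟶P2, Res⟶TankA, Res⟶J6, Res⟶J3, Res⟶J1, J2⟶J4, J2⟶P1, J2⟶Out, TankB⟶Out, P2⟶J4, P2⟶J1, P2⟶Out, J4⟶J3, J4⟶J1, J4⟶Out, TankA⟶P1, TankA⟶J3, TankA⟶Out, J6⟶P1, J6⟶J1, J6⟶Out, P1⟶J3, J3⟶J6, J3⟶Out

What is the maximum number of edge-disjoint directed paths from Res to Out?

Assign every edge capacity 1; by Menger, the answer equals the max flow.
Path Res→J2→Out (+1); total 1.
Path Res→P2→Out (+1); total 2.
Path Res→TankA→Out (+1); total 3.
Path Res→J6→Out (+1); total 4.
Path Res→J3→Out (+1); total 5.
No residual Res→Out path; max flow = 5.
Certifying cut of size 5: {Res→J2, Res→J3, Res→J6, Res→P2, Res→TankA}.

5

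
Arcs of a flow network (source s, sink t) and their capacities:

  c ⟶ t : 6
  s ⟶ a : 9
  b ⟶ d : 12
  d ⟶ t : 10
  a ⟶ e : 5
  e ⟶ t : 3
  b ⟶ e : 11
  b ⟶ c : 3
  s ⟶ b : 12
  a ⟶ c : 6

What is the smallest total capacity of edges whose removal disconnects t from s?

19

Augment s→a→c→t: bottleneck 6, flow now 6.
Augment s→a→e→t: bottleneck 3, flow now 9.
Augment s→b→d→t: bottleneck 10, flow now 19.
No augmenting path remains; maximum flow = 19.
By max-flow min-cut, the minimum cut capacity equals the max flow.
In the residual graph, reachable from s: {s, a, b, c, d, e}.
Min-cut edges: c→t (6), d→t (10), e→t (3); capacity 6 + 10 + 3 = 19.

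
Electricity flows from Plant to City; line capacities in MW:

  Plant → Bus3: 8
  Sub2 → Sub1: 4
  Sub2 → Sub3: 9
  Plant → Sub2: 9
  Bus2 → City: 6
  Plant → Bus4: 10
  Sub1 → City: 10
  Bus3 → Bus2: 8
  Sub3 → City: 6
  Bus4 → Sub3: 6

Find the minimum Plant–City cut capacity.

Augment Plant→Bus3→Bus2→City: bottleneck 6, flow now 6.
Augment Plant→Sub2→Sub1→City: bottleneck 4, flow now 10.
Augment Plant→Sub2→Sub3→City: bottleneck 5, flow now 15.
Augment Plant→Bus4→Sub3→City: bottleneck 1, flow now 16.
No augmenting path remains; maximum flow = 16.
By max-flow min-cut, the minimum cut capacity equals the max flow.
In the residual graph, reachable from Plant: {Plant, Bus3, Sub2, Bus4, Bus2, Sub3}.
Min-cut edges: Sub2→Sub1 (4), Bus2→City (6), Sub3→City (6); capacity 4 + 6 + 6 = 16.

16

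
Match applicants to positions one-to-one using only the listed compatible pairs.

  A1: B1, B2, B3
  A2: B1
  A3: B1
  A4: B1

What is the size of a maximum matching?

2

Unit-capacity flow: source→left, listed edges, right→sink; max matching = max flow.
Augmenting path A1→B1 (+1); matched 1.
Augmenting path A2→B1→A1→B2 (+1); matched 2.
No augmenting path remains; maximum matching = 2.
König certificate: {A1, B1} is a vertex cover of size 2 (every listed pair touches it), so no matching can be larger.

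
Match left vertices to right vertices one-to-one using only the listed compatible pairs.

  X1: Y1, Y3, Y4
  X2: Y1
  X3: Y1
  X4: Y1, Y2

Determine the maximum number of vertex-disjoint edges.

Unit-capacity flow: source→left, listed edges, right→sink; max matching = max flow.
Augmenting path X1→Y1 (+1); matched 1.
Augmenting path X4→Y2 (+1); matched 2.
Augmenting path X2→Y1→X1→Y3 (+1); matched 3.
No augmenting path remains; maximum matching = 3.
König certificate: {X1, X4, Y1} is a vertex cover of size 3 (every listed pair touches it), so no matching can be larger.

3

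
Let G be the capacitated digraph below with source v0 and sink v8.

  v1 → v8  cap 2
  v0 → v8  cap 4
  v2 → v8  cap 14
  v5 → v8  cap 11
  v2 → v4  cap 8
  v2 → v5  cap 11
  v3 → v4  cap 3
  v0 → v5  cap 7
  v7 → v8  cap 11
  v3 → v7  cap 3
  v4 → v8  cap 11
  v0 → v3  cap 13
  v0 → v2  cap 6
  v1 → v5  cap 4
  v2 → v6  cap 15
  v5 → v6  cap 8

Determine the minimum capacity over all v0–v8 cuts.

23

Augment v0→v8: bottleneck 4, flow now 4.
Augment v0→v2→v8: bottleneck 6, flow now 10.
Augment v0→v5→v8: bottleneck 7, flow now 17.
Augment v0→v3→v4→v8: bottleneck 3, flow now 20.
Augment v0→v3→v7→v8: bottleneck 3, flow now 23.
No augmenting path remains; maximum flow = 23.
By max-flow min-cut, the minimum cut capacity equals the max flow.
In the residual graph, reachable from v0: {v0, v3}.
Min-cut edges: v0→v2 (6), v0→v5 (7), v0→v8 (4), v3→v4 (3), v3→v7 (3); capacity 6 + 7 + 4 + 3 + 3 = 23.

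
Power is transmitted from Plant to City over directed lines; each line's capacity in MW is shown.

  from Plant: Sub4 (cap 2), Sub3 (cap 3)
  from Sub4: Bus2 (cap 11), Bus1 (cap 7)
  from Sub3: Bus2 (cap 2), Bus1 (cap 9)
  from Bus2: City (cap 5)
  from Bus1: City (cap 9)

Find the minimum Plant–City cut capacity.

5

Augment Plant→Sub4→Bus2→City: bottleneck 2, flow now 2.
Augment Plant→Sub3→Bus2→City: bottleneck 2, flow now 4.
Augment Plant→Sub3→Bus1→City: bottleneck 1, flow now 5.
No augmenting path remains; maximum flow = 5.
By max-flow min-cut, the minimum cut capacity equals the max flow.
In the residual graph, reachable from Plant: {Plant}.
Min-cut edges: Plant→Sub4 (2), Plant→Sub3 (3); capacity 2 + 3 = 5.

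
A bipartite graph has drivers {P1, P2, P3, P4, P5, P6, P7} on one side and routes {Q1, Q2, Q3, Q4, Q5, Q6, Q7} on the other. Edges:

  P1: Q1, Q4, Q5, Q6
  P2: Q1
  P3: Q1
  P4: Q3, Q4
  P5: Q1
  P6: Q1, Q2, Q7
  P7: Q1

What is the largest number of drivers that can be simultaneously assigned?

Unit-capacity flow: source→left, listed edges, right→sink; max matching = max flow.
Augmenting path P1→Q1 (+1); matched 1.
Augmenting path P4→Q3 (+1); matched 2.
Augmenting path P6→Q2 (+1); matched 3.
Augmenting path P2→Q1→P1→Q4 (+1); matched 4.
No augmenting path remains; maximum matching = 4.
König certificate: {P1, P4, P6, Q1} is a vertex cover of size 4 (every listed pair touches it), so no matching can be larger.

4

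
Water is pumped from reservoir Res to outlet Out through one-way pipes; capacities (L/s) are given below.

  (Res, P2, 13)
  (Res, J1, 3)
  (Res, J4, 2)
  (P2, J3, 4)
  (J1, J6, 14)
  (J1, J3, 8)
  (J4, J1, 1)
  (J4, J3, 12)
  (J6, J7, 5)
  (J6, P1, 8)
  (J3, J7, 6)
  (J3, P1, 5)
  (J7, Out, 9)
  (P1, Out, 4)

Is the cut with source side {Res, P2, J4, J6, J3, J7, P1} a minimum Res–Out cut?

Given cut capacity: 3 + 1 + 9 + 4 = 17.
Augment Res→P2→J3→J7→Out: bottleneck 4, flow now 4.
Augment Res→J1→J6→J7→Out: bottleneck 3, flow now 7.
Augment Res→J4→J3→J7→Out: bottleneck 2, flow now 9.
No augmenting path remains; maximum flow = 9.
In the residual graph, reachable from Res: {Res, P2}.
Min-cut edges: Res→J1 (3), Res→J4 (2), P2→J3 (4); capacity 3 + 2 + 4 = 9.
Cut capacity 17 exceeds the max flow 9, so it is not minimum.

No — its capacity is 17, but the minimum cut has capacity 9.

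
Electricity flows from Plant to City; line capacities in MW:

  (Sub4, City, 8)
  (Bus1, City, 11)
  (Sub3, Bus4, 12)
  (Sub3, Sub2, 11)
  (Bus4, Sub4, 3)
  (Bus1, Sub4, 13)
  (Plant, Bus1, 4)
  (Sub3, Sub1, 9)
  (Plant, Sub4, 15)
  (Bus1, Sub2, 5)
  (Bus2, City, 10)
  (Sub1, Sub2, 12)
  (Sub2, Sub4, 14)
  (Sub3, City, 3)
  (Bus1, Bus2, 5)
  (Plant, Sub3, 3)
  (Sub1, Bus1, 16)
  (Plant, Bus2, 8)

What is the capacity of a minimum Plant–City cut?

Augment Plant→Sub3→City: bottleneck 3, flow now 3.
Augment Plant→Bus1→City: bottleneck 4, flow now 7.
Augment Plant→Bus2→City: bottleneck 8, flow now 15.
Augment Plant→Sub4→City: bottleneck 8, flow now 23.
No augmenting path remains; maximum flow = 23.
By max-flow min-cut, the minimum cut capacity equals the max flow.
In the residual graph, reachable from Plant: {Plant, Sub4}.
Min-cut edges: Plant→Sub3 (3), Plant→Bus1 (4), Plant→Bus2 (8), Sub4→City (8); capacity 3 + 4 + 8 + 8 = 23.

23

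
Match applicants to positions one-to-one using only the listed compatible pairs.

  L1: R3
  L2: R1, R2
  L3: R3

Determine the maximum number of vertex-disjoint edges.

2

Unit-capacity flow: source→left, listed edges, right→sink; max matching = max flow.
Augmenting path L1→R3 (+1); matched 1.
Augmenting path L2→R1 (+1); matched 2.
No augmenting path remains; maximum matching = 2.
König certificate: {L2, R3} is a vertex cover of size 2 (every listed pair touches it), so no matching can be larger.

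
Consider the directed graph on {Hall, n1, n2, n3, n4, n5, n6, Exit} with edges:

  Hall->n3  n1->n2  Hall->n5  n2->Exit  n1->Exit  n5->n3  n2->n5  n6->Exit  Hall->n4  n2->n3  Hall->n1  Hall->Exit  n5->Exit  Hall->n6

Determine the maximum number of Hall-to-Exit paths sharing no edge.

4

Assign every edge capacity 1; by Menger, the answer equals the max flow.
Path Hall→Exit (+1); total 1.
Path Hall→n1→Exit (+1); total 2.
Path Hall→n5→Exit (+1); total 3.
Path Hall→n6→Exit (+1); total 4.
No residual Hall→Exit path; max flow = 4.
Certifying cut of size 4: {Hall→Exit, Hall→n1, Hall→n5, Hall→n6}.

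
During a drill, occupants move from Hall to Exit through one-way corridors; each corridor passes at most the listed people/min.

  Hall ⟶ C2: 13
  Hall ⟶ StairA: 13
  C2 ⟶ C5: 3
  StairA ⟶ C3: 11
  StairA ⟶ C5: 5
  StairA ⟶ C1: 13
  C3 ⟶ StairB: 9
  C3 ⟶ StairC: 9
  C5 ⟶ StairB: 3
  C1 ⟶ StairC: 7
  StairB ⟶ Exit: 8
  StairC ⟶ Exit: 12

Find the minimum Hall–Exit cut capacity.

Augment Hall→C2→C5→StairB→Exit: bottleneck 3, flow now 3.
Augment Hall→StairA→C3→StairB→Exit: bottleneck 5, flow now 8.
Augment Hall→StairA→C3→StairC→Exit: bottleneck 6, flow now 14.
Augment Hall→StairA→C1→StairC→Exit: bottleneck 2, flow now 16.
No augmenting path remains; maximum flow = 16.
By max-flow min-cut, the minimum cut capacity equals the max flow.
In the residual graph, reachable from Hall: {Hall, C2}.
Min-cut edges: Hall→StairA (13), C2→C5 (3); capacity 13 + 3 = 16.

16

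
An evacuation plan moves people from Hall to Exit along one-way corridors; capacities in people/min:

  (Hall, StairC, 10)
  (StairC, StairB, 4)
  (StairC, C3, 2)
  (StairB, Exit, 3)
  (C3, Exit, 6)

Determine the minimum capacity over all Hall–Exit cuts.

5

Augment Hall→StairC→StairB→Exit: bottleneck 3, flow now 3.
Augment Hall→StairC→C3→Exit: bottleneck 2, flow now 5.
No augmenting path remains; maximum flow = 5.
By max-flow min-cut, the minimum cut capacity equals the max flow.
In the residual graph, reachable from Hall: {Hall, StairC, StairB}.
Min-cut edges: StairC→C3 (2), StairB→Exit (3); capacity 2 + 3 = 5.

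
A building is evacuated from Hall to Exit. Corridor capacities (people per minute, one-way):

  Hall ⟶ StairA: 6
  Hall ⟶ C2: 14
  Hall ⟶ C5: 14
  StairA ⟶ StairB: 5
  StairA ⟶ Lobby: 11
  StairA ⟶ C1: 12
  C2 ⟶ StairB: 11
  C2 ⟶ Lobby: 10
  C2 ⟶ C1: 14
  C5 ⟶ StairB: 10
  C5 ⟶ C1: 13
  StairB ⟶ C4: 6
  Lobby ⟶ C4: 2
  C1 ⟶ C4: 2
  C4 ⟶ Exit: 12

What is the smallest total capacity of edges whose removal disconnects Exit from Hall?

10

Augment Hall→StairA→StairB→C4→Exit: bottleneck 5, flow now 5.
Augment Hall→StairA→Lobby→C4→Exit: bottleneck 1, flow now 6.
Augment Hall→C2→StairB→C4→Exit: bottleneck 1, flow now 7.
Augment Hall→C2→Lobby→C4→Exit: bottleneck 1, flow now 8.
Augment Hall→C2→C1→C4→Exit: bottleneck 2, flow now 10.
No augmenting path remains; maximum flow = 10.
By max-flow min-cut, the minimum cut capacity equals the max flow.
In the residual graph, reachable from Hall: {Hall, StairA, C2, C5, StairB, Lobby, C1}.
Min-cut edges: StairB→C4 (6), Lobby→C4 (2), C1→C4 (2); capacity 6 + 2 + 2 = 10.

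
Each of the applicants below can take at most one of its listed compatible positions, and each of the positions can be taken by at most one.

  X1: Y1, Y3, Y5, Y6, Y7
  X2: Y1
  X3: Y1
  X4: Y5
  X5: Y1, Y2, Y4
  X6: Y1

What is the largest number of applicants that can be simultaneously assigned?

Unit-capacity flow: source→left, listed edges, right→sink; max matching = max flow.
Augmenting path X1→Y1 (+1); matched 1.
Augmenting path X4→Y5 (+1); matched 2.
Augmenting path X5→Y2 (+1); matched 3.
Augmenting path X2→Y1→X1→Y3 (+1); matched 4.
No augmenting path remains; maximum matching = 4.
König certificate: {X1, X4, X5, Y1} is a vertex cover of size 4 (every listed pair touches it), so no matching can be larger.

4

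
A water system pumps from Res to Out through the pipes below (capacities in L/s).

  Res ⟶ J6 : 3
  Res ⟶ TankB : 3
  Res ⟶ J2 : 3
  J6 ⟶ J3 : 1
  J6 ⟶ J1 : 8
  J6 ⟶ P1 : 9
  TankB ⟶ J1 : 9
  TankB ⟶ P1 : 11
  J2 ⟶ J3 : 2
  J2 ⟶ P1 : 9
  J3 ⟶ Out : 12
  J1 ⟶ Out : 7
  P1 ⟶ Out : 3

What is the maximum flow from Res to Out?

Augment Res→J6→J3→Out: bottleneck 1, flow now 1.
Augment Res→J6→J1→Out: bottleneck 2, flow now 3.
Augment Res→TankB→J1→Out: bottleneck 3, flow now 6.
Augment Res→J2→J3→Out: bottleneck 2, flow now 8.
Augment Res→J2→P1→Out: bottleneck 1, flow now 9.
No augmenting path remains; maximum flow = 9.
In the residual graph, reachable from Res: {Res}.
Min-cut edges: Res→J6 (3), Res→TankB (3), Res→J2 (3); capacity 3 + 3 + 3 = 9.
This cut is saturated, so no flow can exceed 9.

9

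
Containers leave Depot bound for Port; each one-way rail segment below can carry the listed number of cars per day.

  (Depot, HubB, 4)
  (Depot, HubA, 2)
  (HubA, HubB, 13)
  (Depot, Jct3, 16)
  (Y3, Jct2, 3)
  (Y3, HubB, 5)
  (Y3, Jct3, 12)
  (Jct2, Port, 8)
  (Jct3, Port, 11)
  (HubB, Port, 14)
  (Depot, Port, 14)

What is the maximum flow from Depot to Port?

31

Augment Depot→Port: bottleneck 14, flow now 14.
Augment Depot→Jct3→Port: bottleneck 11, flow now 25.
Augment Depot→HubB→Port: bottleneck 4, flow now 29.
Augment Depot→HubA→HubB→Port: bottleneck 2, flow now 31.
No augmenting path remains; maximum flow = 31.
In the residual graph, reachable from Depot: {Depot, Jct3}.
Min-cut edges: Depot→HubA (2), Depot→HubB (4), Depot→Port (14), Jct3→Port (11); capacity 2 + 4 + 14 + 11 = 31.
This cut is saturated, so no flow can exceed 31.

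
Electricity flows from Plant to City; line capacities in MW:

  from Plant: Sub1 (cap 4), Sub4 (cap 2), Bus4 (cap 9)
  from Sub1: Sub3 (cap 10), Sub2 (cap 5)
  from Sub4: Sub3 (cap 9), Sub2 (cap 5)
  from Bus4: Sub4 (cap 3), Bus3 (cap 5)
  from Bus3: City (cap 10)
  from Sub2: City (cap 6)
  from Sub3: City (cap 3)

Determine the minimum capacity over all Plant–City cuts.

14

Augment Plant→Sub1→Sub2→City: bottleneck 4, flow now 4.
Augment Plant→Sub4→Sub2→City: bottleneck 2, flow now 6.
Augment Plant→Bus4→Bus3→City: bottleneck 5, flow now 11.
Augment Plant→Bus4→Sub4→Sub3→City: bottleneck 3, flow now 14.
No augmenting path remains; maximum flow = 14.
By max-flow min-cut, the minimum cut capacity equals the max flow.
In the residual graph, reachable from Plant: {Plant, Bus4}.
Min-cut edges: Plant→Sub1 (4), Plant→Sub4 (2), Bus4→Sub4 (3), Bus4→Bus3 (5); capacity 4 + 2 + 3 + 5 = 14.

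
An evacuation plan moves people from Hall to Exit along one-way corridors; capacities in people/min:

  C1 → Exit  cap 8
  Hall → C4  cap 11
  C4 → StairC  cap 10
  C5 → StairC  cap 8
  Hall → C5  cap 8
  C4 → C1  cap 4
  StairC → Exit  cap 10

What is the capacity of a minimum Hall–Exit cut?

14

Augment Hall→C5→StairC→Exit: bottleneck 8, flow now 8.
Augment Hall→C4→StairC→Exit: bottleneck 2, flow now 10.
Augment Hall→C4→C1→Exit: bottleneck 4, flow now 14.
No augmenting path remains; maximum flow = 14.
By max-flow min-cut, the minimum cut capacity equals the max flow.
In the residual graph, reachable from Hall: {Hall, C5, C4, StairC}.
Min-cut edges: C4→C1 (4), StairC→Exit (10); capacity 4 + 10 = 14.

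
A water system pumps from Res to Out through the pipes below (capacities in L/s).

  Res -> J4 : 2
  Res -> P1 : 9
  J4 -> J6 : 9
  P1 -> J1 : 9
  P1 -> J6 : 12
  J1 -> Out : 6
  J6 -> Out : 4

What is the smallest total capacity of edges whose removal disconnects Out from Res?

10

Augment Res→J4→J6→Out: bottleneck 2, flow now 2.
Augment Res→P1→J1→Out: bottleneck 6, flow now 8.
Augment Res→P1→J6→Out: bottleneck 2, flow now 10.
No augmenting path remains; maximum flow = 10.
By max-flow min-cut, the minimum cut capacity equals the max flow.
In the residual graph, reachable from Res: {Res, J4, P1, J1, J6}.
Min-cut edges: J1→Out (6), J6→Out (4); capacity 6 + 4 = 10.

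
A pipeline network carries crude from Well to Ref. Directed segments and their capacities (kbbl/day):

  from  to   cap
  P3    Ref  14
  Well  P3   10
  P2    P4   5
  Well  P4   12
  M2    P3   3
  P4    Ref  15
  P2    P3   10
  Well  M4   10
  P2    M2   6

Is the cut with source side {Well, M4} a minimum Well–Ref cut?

Given cut capacity: 12 + 10 = 22.
Augment Well→P4→Ref: bottleneck 12, flow now 12.
Augment Well→P3→Ref: bottleneck 10, flow now 22.
No augmenting path remains; maximum flow = 22.
Cut capacity 22 equals the max flow, so it is a minimum cut.

Yes — it is a minimum cut (capacity 22).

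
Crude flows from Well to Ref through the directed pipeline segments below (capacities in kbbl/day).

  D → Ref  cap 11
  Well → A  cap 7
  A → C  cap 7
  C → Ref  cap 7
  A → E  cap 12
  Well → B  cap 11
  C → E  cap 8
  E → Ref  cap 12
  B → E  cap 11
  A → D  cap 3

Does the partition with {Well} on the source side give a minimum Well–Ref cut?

Yes — it is a minimum cut (capacity 18).

Given cut capacity: 7 + 11 = 18.
Augment Well→A→C→Ref: bottleneck 7, flow now 7.
Augment Well→B→E→Ref: bottleneck 11, flow now 18.
No augmenting path remains; maximum flow = 18.
Cut capacity 18 equals the max flow, so it is a minimum cut.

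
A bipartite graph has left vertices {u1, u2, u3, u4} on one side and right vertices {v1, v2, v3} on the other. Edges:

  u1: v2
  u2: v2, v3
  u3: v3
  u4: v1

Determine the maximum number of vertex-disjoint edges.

3

Unit-capacity flow: source→left, listed edges, right→sink; max matching = max flow.
Augmenting path u1→v2 (+1); matched 1.
Augmenting path u2→v3 (+1); matched 2.
Augmenting path u4→v1 (+1); matched 3.
No augmenting path remains; maximum matching = 3.
König certificate: {u4, v2, v3} is a vertex cover of size 3 (every listed pair touches it), so no matching can be larger.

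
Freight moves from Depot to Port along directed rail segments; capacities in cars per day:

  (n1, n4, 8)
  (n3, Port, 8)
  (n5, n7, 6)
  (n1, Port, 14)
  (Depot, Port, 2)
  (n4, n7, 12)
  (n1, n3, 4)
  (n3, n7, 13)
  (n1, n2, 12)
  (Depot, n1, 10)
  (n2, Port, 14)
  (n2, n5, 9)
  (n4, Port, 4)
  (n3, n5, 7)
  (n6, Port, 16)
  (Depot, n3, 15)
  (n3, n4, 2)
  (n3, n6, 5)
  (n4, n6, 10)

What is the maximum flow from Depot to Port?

Augment Depot→Port: bottleneck 2, flow now 2.
Augment Depot→n1→Port: bottleneck 10, flow now 12.
Augment Depot→n3→Port: bottleneck 8, flow now 20.
Augment Depot→n3→n4→Port: bottleneck 2, flow now 22.
Augment Depot→n3→n6→Port: bottleneck 5, flow now 27.
No augmenting path remains; maximum flow = 27.
In the residual graph, reachable from Depot: {Depot}.
Min-cut edges: Depot→n1 (10), Depot→n3 (15), Depot→Port (2); capacity 10 + 15 + 2 = 27.
This cut is saturated, so no flow can exceed 27.

27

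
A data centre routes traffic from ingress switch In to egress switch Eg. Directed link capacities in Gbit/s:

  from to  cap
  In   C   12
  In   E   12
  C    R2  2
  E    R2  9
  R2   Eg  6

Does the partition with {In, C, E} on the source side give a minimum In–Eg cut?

Given cut capacity: 2 + 9 = 11.
Augment In→C→R2→Eg: bottleneck 2, flow now 2.
Augment In→E→R2→Eg: bottleneck 4, flow now 6.
No augmenting path remains; maximum flow = 6.
In the residual graph, reachable from In: {In, C, E, R2}.
Min-cut edges: R2→Eg (6); capacity 6 = 6.
Cut capacity 11 exceeds the max flow 6, so it is not minimum.

No — its capacity is 11, but the minimum cut has capacity 6.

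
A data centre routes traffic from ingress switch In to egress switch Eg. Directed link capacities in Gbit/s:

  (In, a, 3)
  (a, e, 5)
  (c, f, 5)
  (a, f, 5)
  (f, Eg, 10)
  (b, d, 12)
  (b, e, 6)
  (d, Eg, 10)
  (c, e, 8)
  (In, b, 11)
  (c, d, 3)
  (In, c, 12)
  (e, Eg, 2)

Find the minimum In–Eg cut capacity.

20

Augment In→a→e→Eg: bottleneck 2, flow now 2.
Augment In→a→f→Eg: bottleneck 1, flow now 3.
Augment In→b→d→Eg: bottleneck 10, flow now 13.
Augment In→c→f→Eg: bottleneck 5, flow now 18.
Augment In→b→e→a→f→Eg: bottleneck 1, flow now 19. (uses reverse residual edge)
Augment In→c→e→a→f→Eg: bottleneck 1, flow now 20. (uses reverse residual edge)
No augmenting path remains; maximum flow = 20.
By max-flow min-cut, the minimum cut capacity equals the max flow.
In the residual graph, reachable from In: {In, b, c, d, e}.
Min-cut edges: In→a (3), c→f (5), d→Eg (10), e→Eg (2); capacity 3 + 5 + 10 + 2 = 20.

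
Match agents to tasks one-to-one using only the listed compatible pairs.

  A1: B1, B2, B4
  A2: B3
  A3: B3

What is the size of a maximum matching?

Unit-capacity flow: source→left, listed edges, right→sink; max matching = max flow.
Augmenting path A1→B1 (+1); matched 1.
Augmenting path A2→B3 (+1); matched 2.
No augmenting path remains; maximum matching = 2.
König certificate: {A1, B3} is a vertex cover of size 2 (every listed pair touches it), so no matching can be larger.

2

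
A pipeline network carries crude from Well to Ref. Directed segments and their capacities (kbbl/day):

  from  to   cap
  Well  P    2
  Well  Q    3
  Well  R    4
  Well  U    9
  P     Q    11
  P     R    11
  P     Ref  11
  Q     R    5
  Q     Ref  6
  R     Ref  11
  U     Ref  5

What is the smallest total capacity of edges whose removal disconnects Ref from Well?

Augment Well→P→Ref: bottleneck 2, flow now 2.
Augment Well→Q→Ref: bottleneck 3, flow now 5.
Augment Well→R→Ref: bottleneck 4, flow now 9.
Augment Well→U→Ref: bottleneck 5, flow now 14.
No augmenting path remains; maximum flow = 14.
By max-flow min-cut, the minimum cut capacity equals the max flow.
In the residual graph, reachable from Well: {Well, U}.
Min-cut edges: Well→P (2), Well→Q (3), Well→R (4), U→Ref (5); capacity 2 + 3 + 4 + 5 = 14.

14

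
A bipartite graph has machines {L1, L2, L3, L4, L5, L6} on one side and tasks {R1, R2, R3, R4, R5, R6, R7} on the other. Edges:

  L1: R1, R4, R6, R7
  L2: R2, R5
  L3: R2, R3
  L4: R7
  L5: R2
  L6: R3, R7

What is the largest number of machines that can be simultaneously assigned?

Unit-capacity flow: source→left, listed edges, right→sink; max matching = max flow.
Augmenting path L1→R1 (+1); matched 1.
Augmenting path L2→R2 (+1); matched 2.
Augmenting path L3→R3 (+1); matched 3.
Augmenting path L4→R7 (+1); matched 4.
Augmenting path L5→R2→L2→R5 (+1); matched 5.
No augmenting path remains; maximum matching = 5.
König certificate: {L1, L2, R2, R3, R7} is a vertex cover of size 5 (every listed pair touches it), so no matching can be larger.

5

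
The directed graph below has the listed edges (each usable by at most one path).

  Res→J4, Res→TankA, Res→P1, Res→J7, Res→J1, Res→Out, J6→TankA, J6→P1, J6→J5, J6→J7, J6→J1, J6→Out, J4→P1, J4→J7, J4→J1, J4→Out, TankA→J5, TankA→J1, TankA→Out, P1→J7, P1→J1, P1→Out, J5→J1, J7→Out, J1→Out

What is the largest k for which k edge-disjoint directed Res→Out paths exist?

Assign every edge capacity 1; by Menger, the answer equals the max flow.
Path Res→Out (+1); total 1.
Path Res→J4→Out (+1); total 2.
Path Res→TankA→Out (+1); total 3.
Path Res→P1→Out (+1); total 4.
Path Res→J7→Out (+1); total 5.
Path Res→J1→Out (+1); total 6.
No residual Res→Out path; max flow = 6.
Certifying cut of size 6: {Res→J1, Res→J4, Res→J7, Res→Out, Res→P1, Res→TankA}.

6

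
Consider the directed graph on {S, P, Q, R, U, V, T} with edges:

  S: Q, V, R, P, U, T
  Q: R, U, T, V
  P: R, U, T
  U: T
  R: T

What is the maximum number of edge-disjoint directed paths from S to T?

5

Assign every edge capacity 1; by Menger, the answer equals the max flow.
Path S→T (+1); total 1.
Path S→P→T (+1); total 2.
Path S→Q→T (+1); total 3.
Path S→R→T (+1); total 4.
Path S→U→T (+1); total 5.
No residual S→T path; max flow = 5.
Certifying cut of size 5: {S→P, S→Q, S→R, S→T, S→U}.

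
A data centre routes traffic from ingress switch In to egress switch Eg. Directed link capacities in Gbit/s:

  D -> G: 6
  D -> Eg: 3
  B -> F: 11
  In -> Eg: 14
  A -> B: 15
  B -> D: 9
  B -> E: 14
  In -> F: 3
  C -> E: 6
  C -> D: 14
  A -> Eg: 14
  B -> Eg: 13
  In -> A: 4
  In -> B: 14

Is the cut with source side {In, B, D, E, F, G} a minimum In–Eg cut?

No — its capacity is 34, but the minimum cut has capacity 32.

Given cut capacity: 4 + 14 + 13 + 3 = 34.
Augment In→Eg: bottleneck 14, flow now 14.
Augment In→A→Eg: bottleneck 4, flow now 18.
Augment In→B→Eg: bottleneck 13, flow now 31.
Augment In→B→D→Eg: bottleneck 1, flow now 32.
No augmenting path remains; maximum flow = 32.
In the residual graph, reachable from In: {In, F}.
Min-cut edges: In→A (4), In→B (14), In→Eg (14); capacity 4 + 14 + 14 = 32.
Cut capacity 34 exceeds the max flow 32, so it is not minimum.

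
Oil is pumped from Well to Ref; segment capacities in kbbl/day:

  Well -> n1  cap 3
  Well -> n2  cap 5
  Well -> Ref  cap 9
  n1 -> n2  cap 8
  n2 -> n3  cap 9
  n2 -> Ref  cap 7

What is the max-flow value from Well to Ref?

Augment Well→Ref: bottleneck 9, flow now 9.
Augment Well→n2→Ref: bottleneck 5, flow now 14.
Augment Well→n1→n2→Ref: bottleneck 2, flow now 16.
No augmenting path remains; maximum flow = 16.
In the residual graph, reachable from Well: {Well, n1, n2, n3}.
Min-cut edges: Well→Ref (9), n2→Ref (7); capacity 9 + 7 = 16.
This cut is saturated, so no flow can exceed 16.

16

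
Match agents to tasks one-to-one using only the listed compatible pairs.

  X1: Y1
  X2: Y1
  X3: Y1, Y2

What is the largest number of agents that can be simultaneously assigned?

2

Unit-capacity flow: source→left, listed edges, right→sink; max matching = max flow.
Augmenting path X1→Y1 (+1); matched 1.
Augmenting path X3→Y2 (+1); matched 2.
No augmenting path remains; maximum matching = 2.
König certificate: {X3, Y1} is a vertex cover of size 2 (every listed pair touches it), so no matching can be larger.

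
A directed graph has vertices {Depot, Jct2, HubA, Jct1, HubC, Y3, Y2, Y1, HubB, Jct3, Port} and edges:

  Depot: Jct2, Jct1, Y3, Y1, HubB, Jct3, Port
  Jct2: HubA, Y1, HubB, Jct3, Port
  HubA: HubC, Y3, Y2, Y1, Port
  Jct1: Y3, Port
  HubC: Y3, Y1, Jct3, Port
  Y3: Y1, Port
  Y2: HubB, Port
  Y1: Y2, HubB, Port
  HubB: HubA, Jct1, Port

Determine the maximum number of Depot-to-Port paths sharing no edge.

6

Assign every edge capacity 1; by Menger, the answer equals the max flow.
Path Depot→Port (+1); total 1.
Path Depot→Jct2→Port (+1); total 2.
Path Depot→Jct1→Port (+1); total 3.
Path Depot→Y3→Port (+1); total 4.
Path Depot→Y1→Port (+1); total 5.
Path Depot→HubB→Port (+1); total 6.
No residual Depot→Port path; max flow = 6.
Certifying cut of size 6: {Depot→HubB, Depot→Jct1, Depot→Jct2, Depot→Port, Depot→Y1, Depot→Y3}.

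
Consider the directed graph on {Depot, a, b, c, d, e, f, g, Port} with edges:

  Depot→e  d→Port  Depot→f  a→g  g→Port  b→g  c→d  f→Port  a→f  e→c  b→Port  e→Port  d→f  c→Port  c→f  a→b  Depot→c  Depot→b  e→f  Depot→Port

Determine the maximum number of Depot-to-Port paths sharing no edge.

Assign every edge capacity 1; by Menger, the answer equals the max flow.
Path Depot→Port (+1); total 1.
Path Depot→b→Port (+1); total 2.
Path Depot→c→Port (+1); total 3.
Path Depot→e→Port (+1); total 4.
Path Depot→f→Port (+1); total 5.
No residual Depot→Port path; max flow = 5.
Certifying cut of size 5: {Depot→Port, Depot→b, Depot→c, Depot→e, Depot→f}.

5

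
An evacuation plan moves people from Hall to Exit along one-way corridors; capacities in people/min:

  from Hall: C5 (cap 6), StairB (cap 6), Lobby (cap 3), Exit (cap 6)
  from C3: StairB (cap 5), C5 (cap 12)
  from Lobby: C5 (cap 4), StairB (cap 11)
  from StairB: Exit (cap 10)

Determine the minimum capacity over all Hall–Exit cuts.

15

Augment Hall→Exit: bottleneck 6, flow now 6.
Augment Hall→StairB→Exit: bottleneck 6, flow now 12.
Augment Hall→Lobby→StairB→Exit: bottleneck 3, flow now 15.
No augmenting path remains; maximum flow = 15.
By max-flow min-cut, the minimum cut capacity equals the max flow.
In the residual graph, reachable from Hall: {Hall, C5}.
Min-cut edges: Hall→Lobby (3), Hall→StairB (6), Hall→Exit (6); capacity 3 + 6 + 6 = 15.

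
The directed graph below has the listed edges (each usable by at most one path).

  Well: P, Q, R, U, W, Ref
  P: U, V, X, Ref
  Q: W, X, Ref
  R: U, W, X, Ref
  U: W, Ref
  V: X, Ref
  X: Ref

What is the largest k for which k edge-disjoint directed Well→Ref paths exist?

Assign every edge capacity 1; by Menger, the answer equals the max flow.
Path Well→Ref (+1); total 1.
Path Well→P→Ref (+1); total 2.
Path Well→Q→Ref (+1); total 3.
Path Well→R→Ref (+1); total 4.
Path Well→U→Ref (+1); total 5.
No residual Well→Ref path; max flow = 5.
Certifying cut of size 5: {Well→P, Well→Q, Well→R, Well→Ref, Well→U}.

5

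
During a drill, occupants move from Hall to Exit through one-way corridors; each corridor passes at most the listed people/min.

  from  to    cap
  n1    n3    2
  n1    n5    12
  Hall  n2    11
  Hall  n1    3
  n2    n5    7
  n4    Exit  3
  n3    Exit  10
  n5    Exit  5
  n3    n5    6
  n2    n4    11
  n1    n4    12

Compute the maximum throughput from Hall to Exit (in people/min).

Augment Hall→n1→n3→Exit: bottleneck 2, flow now 2.
Augment Hall→n1→n4→Exit: bottleneck 1, flow now 3.
Augment Hall→n2→n4→Exit: bottleneck 2, flow now 5.
Augment Hall→n2→n5→Exit: bottleneck 5, flow now 10.
No augmenting path remains; maximum flow = 10.
In the residual graph, reachable from Hall: {Hall, n1, n2, n4, n5}.
Min-cut edges: n1→n3 (2), n4→Exit (3), n5→Exit (5); capacity 2 + 3 + 5 = 10.
This cut is saturated, so no flow can exceed 10.

10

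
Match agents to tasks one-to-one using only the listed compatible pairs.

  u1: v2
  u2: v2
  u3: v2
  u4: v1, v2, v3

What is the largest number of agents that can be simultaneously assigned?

Unit-capacity flow: source→left, listed edges, right→sink; max matching = max flow.
Augmenting path u1→v2 (+1); matched 1.
Augmenting path u4→v1 (+1); matched 2.
No augmenting path remains; maximum matching = 2.
König certificate: {u4, v2} is a vertex cover of size 2 (every listed pair touches it), so no matching can be larger.

2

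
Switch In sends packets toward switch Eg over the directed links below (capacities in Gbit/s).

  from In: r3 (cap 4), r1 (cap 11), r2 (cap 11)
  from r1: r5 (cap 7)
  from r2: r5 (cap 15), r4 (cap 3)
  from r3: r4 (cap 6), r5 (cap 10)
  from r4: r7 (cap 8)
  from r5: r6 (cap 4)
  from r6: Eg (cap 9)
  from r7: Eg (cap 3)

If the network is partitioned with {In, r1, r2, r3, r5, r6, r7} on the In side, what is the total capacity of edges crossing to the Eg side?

Edges leaving {In, r1, r2, r3, r5, r6, r7}: r2→r4 (3), r3→r4 (6), r6→Eg (9), r7→Eg (3).
Cut capacity = 3 + 6 + 9 + 3 = 21.

21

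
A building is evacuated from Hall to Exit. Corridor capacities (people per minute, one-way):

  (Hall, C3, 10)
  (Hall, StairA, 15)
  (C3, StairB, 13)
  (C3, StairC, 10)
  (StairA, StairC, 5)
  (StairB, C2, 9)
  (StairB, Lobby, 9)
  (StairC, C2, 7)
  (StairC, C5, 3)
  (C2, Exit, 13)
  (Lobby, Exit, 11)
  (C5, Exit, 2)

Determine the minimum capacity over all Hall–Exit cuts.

15

Augment Hall→C3→StairB→C2→Exit: bottleneck 9, flow now 9.
Augment Hall→C3→StairB→Lobby→Exit: bottleneck 1, flow now 10.
Augment Hall→StairA→StairC→C2→Exit: bottleneck 4, flow now 14.
Augment Hall→StairA→StairC→C5→Exit: bottleneck 1, flow now 15.
No augmenting path remains; maximum flow = 15.
By max-flow min-cut, the minimum cut capacity equals the max flow.
In the residual graph, reachable from Hall: {Hall, StairA}.
Min-cut edges: Hall→C3 (10), StairA→StairC (5); capacity 10 + 5 = 15.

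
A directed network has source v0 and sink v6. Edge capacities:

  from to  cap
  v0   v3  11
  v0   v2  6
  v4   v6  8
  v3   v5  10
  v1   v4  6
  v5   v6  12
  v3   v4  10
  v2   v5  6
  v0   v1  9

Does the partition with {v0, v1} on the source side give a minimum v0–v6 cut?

No — its capacity is 23, but the minimum cut has capacity 20.

Given cut capacity: 6 + 11 + 6 = 23.
Augment v0→v1→v4→v6: bottleneck 6, flow now 6.
Augment v0→v2→v5→v6: bottleneck 6, flow now 12.
Augment v0→v3→v4→v6: bottleneck 2, flow now 14.
Augment v0→v3→v5→v6: bottleneck 6, flow now 20.
No augmenting path remains; maximum flow = 20.
In the residual graph, reachable from v0: {v0, v1, v2, v3, v4, v5}.
Min-cut edges: v4→v6 (8), v5→v6 (12); capacity 8 + 12 = 20.
Cut capacity 23 exceeds the max flow 20, so it is not minimum.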